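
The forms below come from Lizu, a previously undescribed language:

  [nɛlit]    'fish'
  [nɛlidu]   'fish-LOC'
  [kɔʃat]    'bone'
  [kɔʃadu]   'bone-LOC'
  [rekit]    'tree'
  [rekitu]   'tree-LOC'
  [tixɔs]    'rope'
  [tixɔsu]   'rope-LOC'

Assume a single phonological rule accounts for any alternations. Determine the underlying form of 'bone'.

'bone' shows [t] ~ [d] at the end of the stem ([kɔʃat] vs [kɔʃadu]).
Compare 'tree', with invariant [t] in [rekit] and [rekitu]: an analysis with underlying /t/ and a rule producing [d] before the LOC suffix would wrongly predict alternation here too.
Therefore /d/ is basic and [t] is derived by word-final obstruent devoicing (voiced obstruents become voiceless word-finally).
Hence 'bone' is /kɔʃad/ underlyingly.

/kɔʃad/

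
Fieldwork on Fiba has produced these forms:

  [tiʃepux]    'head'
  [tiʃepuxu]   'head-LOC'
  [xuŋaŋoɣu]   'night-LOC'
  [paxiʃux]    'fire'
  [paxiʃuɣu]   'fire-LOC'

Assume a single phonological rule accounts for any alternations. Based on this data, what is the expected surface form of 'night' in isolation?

[xuŋaŋox]

In [paxiʃux] and [paxiʃuɣu] the final segment of 'fire' alternates: [x] ~ [ɣ].
If /x/ were underlying and a rule turned it into [ɣ] before the LOC suffix, 'head' would also alternate; but it has [x] in both [tiʃepux] and [tiʃepuxu].
The underlying segment must be /ɣ/; voiced obstruents become voiceless word-finally, yielding [x] there.
The one attested form of 'night', [xuŋaŋoɣu], shows underlying /xuŋaŋoɣ/. Applying the same rule word-finally gives [xuŋaŋox].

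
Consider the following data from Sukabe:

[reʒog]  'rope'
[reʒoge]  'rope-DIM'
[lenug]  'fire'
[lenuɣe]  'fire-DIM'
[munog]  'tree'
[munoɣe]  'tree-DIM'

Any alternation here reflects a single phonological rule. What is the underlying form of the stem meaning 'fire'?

/lenuɣ/

The root 'fire' surfaces as [lenug] and [lenuɣe], with a stem-final [g] ~ [ɣ] alternation.
But 'rope' keeps [g] in both environments ([reʒog], [reʒoge]), so there is no rule changing /g/ to [ɣ] before the DIM suffix.
The underlying segment must be /ɣ/; voiced fricatives become stops word-finally, yielding [g] there.
Hence 'fire' is /lenuɣ/ underlyingly.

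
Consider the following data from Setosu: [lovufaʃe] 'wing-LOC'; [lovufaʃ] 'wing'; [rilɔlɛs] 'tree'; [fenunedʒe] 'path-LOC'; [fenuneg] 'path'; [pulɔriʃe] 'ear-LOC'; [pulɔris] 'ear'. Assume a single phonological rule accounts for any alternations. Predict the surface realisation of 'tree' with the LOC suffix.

The root 'ear' surfaces as [pulɔriʃe] and [pulɔris], with a stem-final [ʃ] ~ [s] alternation.
The stem 'wing' ([lovufaʃe], [lovufaʃ]) shows [ʃ] unchanged in both environments, so [ʃ] cannot be basic with [s] derived in isolation.
The alternation reflects palatalization before a front vowel: /g/ and /s/ become palato-alveolar [dʒ] and [ʃ] before a front vowel. /s/ is underlying.
The one attested form of 'tree', [rilɔlɛs], shows underlying /rilɔlɛs/. Applying the same rule before a front vowel gives [rilɔlɛʃe].

[rilɔlɛʃe]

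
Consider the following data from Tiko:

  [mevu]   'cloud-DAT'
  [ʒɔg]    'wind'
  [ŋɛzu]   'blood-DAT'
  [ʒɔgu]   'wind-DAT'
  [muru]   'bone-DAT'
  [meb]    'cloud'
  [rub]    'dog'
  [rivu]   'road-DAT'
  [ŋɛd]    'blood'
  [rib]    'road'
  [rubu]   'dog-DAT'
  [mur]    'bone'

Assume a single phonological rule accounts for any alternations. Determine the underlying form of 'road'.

/riv/

The root 'road' surfaces as [rib] and [rivu], with a stem-final [b] ~ [v] alternation.
Compare 'dog', with invariant [b] in [rub] and [rubu]: an analysis with underlying /b/ and a rule producing [v] before the DAT suffix would wrongly predict alternation here too.
The underlying segment must be /v/; voiced fricatives become stops word-finally, yielding [b] there.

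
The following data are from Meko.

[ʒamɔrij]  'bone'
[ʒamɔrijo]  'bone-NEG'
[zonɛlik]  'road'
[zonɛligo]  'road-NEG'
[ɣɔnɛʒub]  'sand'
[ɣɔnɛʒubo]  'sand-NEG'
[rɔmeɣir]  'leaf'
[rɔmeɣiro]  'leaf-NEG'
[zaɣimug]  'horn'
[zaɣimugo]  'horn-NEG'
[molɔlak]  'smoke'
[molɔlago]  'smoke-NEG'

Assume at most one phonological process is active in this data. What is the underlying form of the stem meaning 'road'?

'road' shows [k] ~ [g] at the end of the stem ([zonɛlik] vs [zonɛligo]).
If /g/ were underlying and a rule turned it into [k] in isolation, 'horn' would also alternate; but it has [g] in both [zaɣimug] and [zaɣimugo].
The alternation reflects intervocalic voicing: voiceless stops become voiced between vowels. /k/ is underlying.

/zonɛlik/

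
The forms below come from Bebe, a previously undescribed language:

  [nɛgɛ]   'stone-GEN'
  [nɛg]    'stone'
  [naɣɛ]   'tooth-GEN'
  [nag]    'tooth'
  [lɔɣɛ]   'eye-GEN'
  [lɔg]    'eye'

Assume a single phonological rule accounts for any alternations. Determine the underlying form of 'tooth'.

In [naɣɛ] and [nag] the final segment of 'tooth' alternates: [ɣ] ~ [g].
But 'stone' keeps [g] in both environments ([nɛgɛ], [nɛg]), so there is no rule changing /g/ to [ɣ] before the GEN suffix.
The alternation reflects word-final hardening: voiced fricatives become stops word-finally. /ɣ/ is underlying.
The underlying form of 'tooth' is therefore /naɣ/.

/naɣ/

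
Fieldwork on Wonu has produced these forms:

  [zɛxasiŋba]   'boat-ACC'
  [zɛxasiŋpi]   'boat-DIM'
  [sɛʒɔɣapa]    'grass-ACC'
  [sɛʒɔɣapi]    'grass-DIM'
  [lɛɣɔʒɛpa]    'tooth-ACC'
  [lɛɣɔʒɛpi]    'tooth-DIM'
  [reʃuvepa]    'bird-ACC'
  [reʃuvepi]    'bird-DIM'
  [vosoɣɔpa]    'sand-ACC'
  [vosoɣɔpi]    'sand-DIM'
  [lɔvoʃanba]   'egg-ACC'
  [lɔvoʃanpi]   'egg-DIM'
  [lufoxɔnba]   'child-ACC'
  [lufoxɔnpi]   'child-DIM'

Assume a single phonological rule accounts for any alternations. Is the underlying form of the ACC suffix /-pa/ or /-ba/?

/-ba/

The ACC suffix surfaces as [-ba] and [-pa], depending on the final segment of the stem.
The DIM suffix, which begins with [p], is invariant after every stem; so [p] is not altered by any rule here.
The ACC suffix is therefore /-ba/ underlyingly, with post-vocalic devoicing: voiced stops become voiceless after a vowel.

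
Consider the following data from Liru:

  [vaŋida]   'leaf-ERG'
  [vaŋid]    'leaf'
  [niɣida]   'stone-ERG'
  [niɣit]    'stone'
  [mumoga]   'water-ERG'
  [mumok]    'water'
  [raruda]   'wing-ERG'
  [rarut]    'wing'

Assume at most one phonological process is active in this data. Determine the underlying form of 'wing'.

/rarut/

The stem for 'wing' ends in [d] in [raruda] but [t] in [rarut].
The stem 'leaf' ([vaŋida], [vaŋid]) shows [d] unchanged in both environments, so [d] cannot be basic with [t] derived in isolation.
Therefore /t/ is basic and [d] is derived by intervocalic voicing (voiceless stops become voiced between vowels).
The underlying form of 'wing' is therefore /rarut/.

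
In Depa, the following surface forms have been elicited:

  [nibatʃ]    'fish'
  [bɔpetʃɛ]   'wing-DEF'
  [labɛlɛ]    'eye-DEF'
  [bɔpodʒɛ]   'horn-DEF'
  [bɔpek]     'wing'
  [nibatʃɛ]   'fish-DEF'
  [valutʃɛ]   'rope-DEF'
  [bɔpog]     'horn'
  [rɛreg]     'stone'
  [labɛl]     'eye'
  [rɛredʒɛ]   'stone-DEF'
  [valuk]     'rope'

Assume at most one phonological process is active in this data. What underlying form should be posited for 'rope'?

/valuk/

'rope' shows [tʃ] ~ [k] at the end of the stem ([valutʃɛ] vs [valuk]).
Compare 'fish', with invariant [tʃ] in [nibatʃɛ] and [nibatʃ]: an analysis with underlying /tʃ/ and a rule producing [k] in isolation would wrongly predict alternation here too.
The underlying segment must be /k/; /k/ and /g/ become palato-alveolar [tʃ] and [dʒ] before a front vowel, yielding [tʃ] there.
The underlying form of 'rope' is therefore /valuk/.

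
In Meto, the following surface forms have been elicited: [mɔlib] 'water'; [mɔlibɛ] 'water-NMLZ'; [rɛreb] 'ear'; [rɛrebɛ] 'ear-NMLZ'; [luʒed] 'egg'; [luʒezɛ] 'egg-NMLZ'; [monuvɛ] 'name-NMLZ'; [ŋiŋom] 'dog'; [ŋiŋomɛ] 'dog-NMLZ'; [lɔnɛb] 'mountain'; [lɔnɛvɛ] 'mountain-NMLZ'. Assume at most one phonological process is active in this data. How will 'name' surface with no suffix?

[monub]

'mountain' shows [b] ~ [v] at the end of the stem ([lɔnɛb] vs [lɔnɛvɛ]).
But 'ear' keeps [b] in both environments ([rɛreb], [rɛrebɛ]), so there is no rule changing /b/ to [v] before the NMLZ suffix.
The alternation reflects word-final hardening: voiced fricatives become stops word-finally. /v/ is underlying.
From [monuvɛ] the stem 'name' is /monuv/; word-finally this yields [monub].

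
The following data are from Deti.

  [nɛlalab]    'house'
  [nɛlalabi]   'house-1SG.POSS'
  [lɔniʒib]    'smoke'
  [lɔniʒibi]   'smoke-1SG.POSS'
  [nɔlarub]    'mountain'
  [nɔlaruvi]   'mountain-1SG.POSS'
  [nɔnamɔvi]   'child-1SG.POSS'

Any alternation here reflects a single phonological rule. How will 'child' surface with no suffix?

In [nɔlarub] and [nɔlaruvi] the final segment of 'mountain' alternates: [b] ~ [v].
Compare 'smoke', with invariant [b] in [lɔniʒib] and [lɔniʒibi]: an analysis with underlying /b/ and a rule producing [v] before the 1SG.POSS suffix would wrongly predict alternation here too.
The alternation reflects word-final hardening: voiced fricatives become stops word-finally. /v/ is underlying.
From [nɔnamɔvi] the stem 'child' is /nɔnamɔv/; word-finally this yields [nɔnamɔb].

[nɔnamɔb]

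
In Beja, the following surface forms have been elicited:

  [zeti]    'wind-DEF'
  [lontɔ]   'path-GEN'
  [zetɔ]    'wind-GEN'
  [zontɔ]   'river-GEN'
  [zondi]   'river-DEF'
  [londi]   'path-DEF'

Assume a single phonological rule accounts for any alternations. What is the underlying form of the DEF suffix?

/-di/

The DEF suffix surfaces as [-di] and [-ti], depending on the final segment of the stem.
The GEN suffix, which begins with [t], is invariant after every stem; so [t] is not altered by any rule here.
So the underlying form is /-di/, and voiced stops become voiceless after a vowel.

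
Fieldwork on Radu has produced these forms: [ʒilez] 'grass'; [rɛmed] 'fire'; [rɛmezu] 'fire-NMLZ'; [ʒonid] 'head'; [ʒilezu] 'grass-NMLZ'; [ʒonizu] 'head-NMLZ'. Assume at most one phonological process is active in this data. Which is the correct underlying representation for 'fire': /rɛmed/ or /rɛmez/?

In [rɛmed] and [rɛmezu] the final segment of 'fire' alternates: [d] ~ [z].
If /z/ were underlying and a rule turned it into [d] in isolation, 'grass' would also alternate; but it has [z] in both [ʒilez] and [ʒilezu].
The underlying segment must be /d/; voiced stops become fricatives between vowels, yielding [z] there.

/rɛmed/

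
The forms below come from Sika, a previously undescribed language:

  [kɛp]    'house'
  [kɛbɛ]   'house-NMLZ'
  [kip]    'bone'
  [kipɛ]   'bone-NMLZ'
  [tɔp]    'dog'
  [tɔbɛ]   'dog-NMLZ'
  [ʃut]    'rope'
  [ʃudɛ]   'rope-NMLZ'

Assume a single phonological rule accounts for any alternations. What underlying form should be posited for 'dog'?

/tɔb/

In [tɔp] and [tɔbɛ] the final segment of 'dog' alternates: [p] ~ [b].
If /p/ were underlying and a rule turned it into [b] before the NMLZ suffix, 'bone' would also alternate; but it has [p] in both [kip] and [kipɛ].
The underlying segment must be /b/; voiced obstruents become voiceless word-finally, yielding [p] there.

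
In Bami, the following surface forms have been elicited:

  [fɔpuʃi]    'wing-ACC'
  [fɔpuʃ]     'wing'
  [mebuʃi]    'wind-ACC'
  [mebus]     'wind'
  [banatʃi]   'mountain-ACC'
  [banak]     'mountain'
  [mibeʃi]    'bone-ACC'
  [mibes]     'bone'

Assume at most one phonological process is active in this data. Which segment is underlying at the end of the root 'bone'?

The stem for 'bone' ends in [ʃ] in [mibeʃi] but [s] in [mibes].
If /ʃ/ were underlying and a rule turned it into [s] in isolation, 'wing' would also alternate; but it has [ʃ] in both [fɔpuʃi] and [fɔpuʃ].
Therefore /s/ is basic and [ʃ] is derived by palatalization before a front vowel (/k/ and /s/ become palato-alveolar [tʃ] and [ʃ] before a front vowel).

/s/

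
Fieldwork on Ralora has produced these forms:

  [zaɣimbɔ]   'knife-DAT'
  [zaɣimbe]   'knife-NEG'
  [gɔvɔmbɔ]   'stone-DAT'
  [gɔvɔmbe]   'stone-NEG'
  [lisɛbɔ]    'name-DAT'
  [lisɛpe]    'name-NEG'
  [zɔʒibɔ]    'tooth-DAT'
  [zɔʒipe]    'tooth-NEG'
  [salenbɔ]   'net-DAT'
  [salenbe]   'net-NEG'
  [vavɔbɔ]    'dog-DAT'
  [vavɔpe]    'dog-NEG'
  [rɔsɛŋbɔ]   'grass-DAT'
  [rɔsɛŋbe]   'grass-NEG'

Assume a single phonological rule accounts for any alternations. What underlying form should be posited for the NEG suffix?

The NEG morpheme has two allomorphs, [-be] and [-pe].
By contrast the DAT suffix keeps its initial [b] throughout — that segment must be underlying.
So the underlying form is /-pe/, and voiceless stops become voiced after a nasal.

/-pe/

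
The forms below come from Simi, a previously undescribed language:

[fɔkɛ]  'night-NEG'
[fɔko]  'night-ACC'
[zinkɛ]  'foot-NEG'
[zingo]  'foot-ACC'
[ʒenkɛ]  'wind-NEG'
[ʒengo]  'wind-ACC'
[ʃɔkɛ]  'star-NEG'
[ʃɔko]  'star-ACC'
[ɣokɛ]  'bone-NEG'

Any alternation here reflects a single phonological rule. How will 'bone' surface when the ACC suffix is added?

The ACC suffix surfaces as [-go] and [-ko], depending on the final segment of the stem.
The NEG suffix, which begins with [k], is invariant after every stem; so [k] is not altered by any rule here.
The ACC suffix is therefore /-go/ underlyingly, with post-vocalic devoicing: voiced stops become voiceless after a vowel.
After 'bone', which ends in a vowel, the suffix surfaces as [-ko], giving [ɣoko].

[ɣoko]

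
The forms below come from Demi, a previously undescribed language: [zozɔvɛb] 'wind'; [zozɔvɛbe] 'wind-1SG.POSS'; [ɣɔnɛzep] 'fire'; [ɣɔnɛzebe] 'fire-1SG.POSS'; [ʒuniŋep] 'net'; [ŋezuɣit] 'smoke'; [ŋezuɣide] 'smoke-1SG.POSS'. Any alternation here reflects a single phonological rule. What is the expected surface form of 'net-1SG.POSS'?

The root 'fire' surfaces as [ɣɔnɛzep] and [ɣɔnɛzebe], with a stem-final [p] ~ [b] alternation.
Compare 'wind', with invariant [b] in [zozɔvɛb] and [zozɔvɛbe]: an analysis with underlying /b/ and a rule producing [p] in isolation would wrongly predict alternation here too.
The underlying segment must be /p/; voiceless stops become voiced between vowels, yielding [b] there.
From [ʒuniŋep] the stem 'net' is /ʒuniŋep/; between vowels this yields [ʒuniŋebe].

[ʒuniŋebe]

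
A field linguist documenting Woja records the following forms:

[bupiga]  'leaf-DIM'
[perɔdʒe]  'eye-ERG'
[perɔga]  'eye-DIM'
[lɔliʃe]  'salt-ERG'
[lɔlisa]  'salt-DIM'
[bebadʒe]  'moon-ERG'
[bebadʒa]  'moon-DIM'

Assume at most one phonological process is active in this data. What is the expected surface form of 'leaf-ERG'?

[bupidʒe]

The stem for 'eye' ends in [dʒ] in [perɔdʒe] but [g] in [perɔga].
The stem 'moon' ([bebadʒe], [bebadʒa]) shows [dʒ] unchanged in both environments, so [dʒ] cannot be basic with [g] derived before the DIM suffix.
Therefore /g/ is basic and [dʒ] is derived by palatalization before a front vowel (/g/ and /s/ become palato-alveolar [dʒ] and [ʃ] before a front vowel).
From [bupiga] the stem 'leaf' is /bupig/; before a front vowel this yields [bupidʒe].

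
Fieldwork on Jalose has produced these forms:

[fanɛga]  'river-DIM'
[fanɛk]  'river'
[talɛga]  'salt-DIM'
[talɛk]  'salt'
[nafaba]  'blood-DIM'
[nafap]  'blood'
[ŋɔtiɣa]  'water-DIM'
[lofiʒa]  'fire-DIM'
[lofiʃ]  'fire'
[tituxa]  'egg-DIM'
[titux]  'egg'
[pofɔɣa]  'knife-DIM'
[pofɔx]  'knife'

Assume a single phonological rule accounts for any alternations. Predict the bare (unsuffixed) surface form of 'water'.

The stem for 'knife' ends in [ɣ] in [pofɔɣa] but [x] in [pofɔx].
If /x/ were underlying and a rule turned it into [ɣ] before the DIM suffix, 'egg' would also alternate; but it has [x] in both [tituxa] and [titux].
The underlying segment must be /ɣ/; voiced obstruents become voiceless word-finally, yielding [x] there.
The one attested form of 'water', [ŋɔtiɣa], shows underlying /ŋɔtiɣ/. Applying the same rule word-finally gives [ŋɔtix].

[ŋɔtix]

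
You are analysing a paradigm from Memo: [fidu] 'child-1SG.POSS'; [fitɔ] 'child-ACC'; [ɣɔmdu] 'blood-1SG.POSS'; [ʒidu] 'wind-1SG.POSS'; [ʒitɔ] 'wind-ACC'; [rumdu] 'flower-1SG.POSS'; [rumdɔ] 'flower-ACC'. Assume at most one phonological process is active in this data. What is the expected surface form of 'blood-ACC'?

[ɣɔmdɔ]

The ACC suffix surfaces as [-dɔ] and [-tɔ], depending on the final segment of the stem.
By contrast the 1SG.POSS suffix keeps its initial [d] throughout — that segment must be underlying.
The ACC suffix is therefore /-tɔ/ underlyingly, with post-nasal voicing: voiceless stops become voiced after a nasal.
After 'blood', which ends in a nasal, the suffix surfaces as [-dɔ], giving [ɣɔmdɔ].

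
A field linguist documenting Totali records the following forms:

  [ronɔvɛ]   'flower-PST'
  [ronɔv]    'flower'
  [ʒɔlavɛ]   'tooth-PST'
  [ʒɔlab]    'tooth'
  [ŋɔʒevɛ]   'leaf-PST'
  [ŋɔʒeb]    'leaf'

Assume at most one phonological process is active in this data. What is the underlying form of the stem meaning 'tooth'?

'tooth' shows [v] ~ [b] at the end of the stem ([ʒɔlavɛ] vs [ʒɔlab]).
But 'flower' keeps [v] in both environments ([ronɔvɛ], [ronɔv]), so there is no rule changing /v/ to [b] in isolation.
Therefore /b/ is basic and [v] is derived by intervocalic spirantization (voiced stops become fricatives between vowels).
Hence 'tooth' is /ʒɔlab/ underlyingly.

/ʒɔlab/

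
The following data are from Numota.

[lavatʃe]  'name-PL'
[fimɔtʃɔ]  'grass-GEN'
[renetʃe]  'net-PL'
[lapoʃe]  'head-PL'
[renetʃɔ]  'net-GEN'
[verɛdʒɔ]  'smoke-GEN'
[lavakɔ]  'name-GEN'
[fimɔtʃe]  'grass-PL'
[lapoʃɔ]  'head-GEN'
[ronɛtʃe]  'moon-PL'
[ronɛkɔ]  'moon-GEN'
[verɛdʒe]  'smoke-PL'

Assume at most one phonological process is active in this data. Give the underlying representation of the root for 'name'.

The root 'name' surfaces as [lavatʃe] and [lavakɔ], with a stem-final [tʃ] ~ [k] alternation.
Compare 'grass', with invariant [tʃ] in [fimɔtʃe] and [fimɔtʃɔ]: an analysis with underlying /tʃ/ and a rule producing [k] before the GEN suffix would wrongly predict alternation here too.
The underlying segment must be /k/; /k/ becomes palato-alveolar [tʃ] before a front vowel, yielding [tʃ] there.
So 'name' = /lavak/.

/lavak/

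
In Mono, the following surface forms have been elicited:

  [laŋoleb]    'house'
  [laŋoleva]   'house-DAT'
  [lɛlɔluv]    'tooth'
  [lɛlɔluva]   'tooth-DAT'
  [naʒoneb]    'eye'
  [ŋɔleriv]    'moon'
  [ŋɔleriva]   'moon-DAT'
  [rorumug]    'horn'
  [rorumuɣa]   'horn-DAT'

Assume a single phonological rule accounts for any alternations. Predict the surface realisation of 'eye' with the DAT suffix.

'house' shows [b] ~ [v] at the end of the stem ([laŋoleb] vs [laŋoleva]).
The stem 'tooth' ([lɛlɔluv], [lɛlɔluva]) shows [v] unchanged in both environments, so [v] cannot be basic with [b] derived in isolation.
The underlying segment must be /b/; voiced stops become fricatives between vowels, yielding [v] there.
The one attested form of 'eye', [naʒoneb], shows underlying /naʒoneb/. Applying the same rule between vowels gives [naʒoneva].

[naʒoneva]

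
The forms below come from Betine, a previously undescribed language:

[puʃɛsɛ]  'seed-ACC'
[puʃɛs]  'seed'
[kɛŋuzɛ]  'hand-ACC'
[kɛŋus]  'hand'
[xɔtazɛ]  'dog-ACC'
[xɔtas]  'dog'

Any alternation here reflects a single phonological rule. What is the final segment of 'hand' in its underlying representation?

/z/

'hand' shows [z] ~ [s] at the end of the stem ([kɛŋuzɛ] vs [kɛŋus]).
If /s/ were underlying and a rule turned it into [z] before the ACC suffix, 'seed' would also alternate; but it has [s] in both [puʃɛsɛ] and [puʃɛs].
So /z/ is underlying, and a rule of word-final obstruent devoicing — voiced obstruents become voiceless word-finally — gives [s].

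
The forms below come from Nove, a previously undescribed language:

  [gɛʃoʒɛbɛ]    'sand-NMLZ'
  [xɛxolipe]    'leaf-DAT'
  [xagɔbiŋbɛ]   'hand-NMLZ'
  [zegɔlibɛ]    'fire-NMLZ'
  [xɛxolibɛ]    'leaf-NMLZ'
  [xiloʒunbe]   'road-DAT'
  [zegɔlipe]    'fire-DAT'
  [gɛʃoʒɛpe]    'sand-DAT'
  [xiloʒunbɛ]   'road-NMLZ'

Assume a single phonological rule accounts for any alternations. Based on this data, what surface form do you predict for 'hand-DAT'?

[xagɔbiŋbe]

The DAT suffix surfaces as [-be] and [-pe], depending on the final segment of the stem.
The NMLZ suffix, which begins with [b], is invariant after every stem; so [b] is not altered by any rule here.
So the underlying form is /-pe/, and voiceless stops become voiced after a nasal.
After 'hand', which ends in a nasal, the suffix surfaces as [-be], giving [xagɔbiŋbe].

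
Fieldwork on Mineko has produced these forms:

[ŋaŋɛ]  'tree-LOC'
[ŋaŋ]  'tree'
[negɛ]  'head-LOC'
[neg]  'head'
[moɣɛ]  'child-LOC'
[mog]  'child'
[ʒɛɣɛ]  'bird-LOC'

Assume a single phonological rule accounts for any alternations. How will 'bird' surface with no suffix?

[ʒɛg]

The root 'child' surfaces as [moɣɛ] and [mog], with a stem-final [ɣ] ~ [g] alternation.
But 'head' keeps [g] in both environments ([negɛ], [neg]), so there is no rule changing /g/ to [ɣ] before the LOC suffix.
The alternation reflects word-final hardening: voiced fricatives become stops word-finally. /ɣ/ is underlying.
From [ʒɛɣɛ] the stem 'bird' is /ʒɛɣ/; word-finally this yields [ʒɛg].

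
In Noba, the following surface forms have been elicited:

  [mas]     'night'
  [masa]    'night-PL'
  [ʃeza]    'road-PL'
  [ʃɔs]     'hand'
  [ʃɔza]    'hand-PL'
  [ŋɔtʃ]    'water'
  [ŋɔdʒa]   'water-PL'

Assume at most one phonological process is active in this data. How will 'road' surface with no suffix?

The stem for 'hand' ends in [s] in [ʃɔs] but [z] in [ʃɔza].
Compare 'night', with invariant [s] in [mas] and [masa]: an analysis with underlying /s/ and a rule producing [z] before the PL suffix would wrongly predict alternation here too.
So /z/ is underlying, and a rule of word-final obstruent devoicing — voiced obstruents become voiceless word-finally — gives [s].
The one attested form of 'road', [ʃeza], shows underlying /ʃez/. Applying the same rule word-finally gives [ʃes].

[ʃes]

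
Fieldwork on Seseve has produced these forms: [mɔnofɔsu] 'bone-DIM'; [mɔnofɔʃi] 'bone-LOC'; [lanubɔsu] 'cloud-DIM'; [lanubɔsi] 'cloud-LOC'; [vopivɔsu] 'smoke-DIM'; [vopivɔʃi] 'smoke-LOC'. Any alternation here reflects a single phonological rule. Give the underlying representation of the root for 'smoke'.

The root 'smoke' surfaces as [vopivɔsu] and [vopivɔʃi], with a stem-final [s] ~ [ʃ] alternation.
But 'cloud' keeps [s] in both environments ([lanubɔsu], [lanubɔsi]), so there is no rule changing /s/ to [ʃ] before the LOC suffix.
The alternation reflects depalatalization: palato-alveolar /ʃ/ becomes [s] when no front vowel follows. /ʃ/ is underlying.

/vopivɔʃ/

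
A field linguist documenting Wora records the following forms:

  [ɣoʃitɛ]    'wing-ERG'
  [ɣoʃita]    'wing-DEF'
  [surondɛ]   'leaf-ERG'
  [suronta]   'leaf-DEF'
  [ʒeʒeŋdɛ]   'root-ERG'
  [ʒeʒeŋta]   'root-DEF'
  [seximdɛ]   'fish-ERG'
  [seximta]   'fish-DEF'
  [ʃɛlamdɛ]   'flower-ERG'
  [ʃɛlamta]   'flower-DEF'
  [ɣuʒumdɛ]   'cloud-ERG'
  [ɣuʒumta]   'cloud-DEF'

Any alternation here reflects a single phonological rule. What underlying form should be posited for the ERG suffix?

/-dɛ/

The ERG morpheme has two allomorphs, [-dɛ] and [-tɛ].
By contrast the DEF suffix keeps its initial [t] throughout — that segment must be underlying.
So the underlying form is /-dɛ/, and voiced stops become voiceless after a vowel.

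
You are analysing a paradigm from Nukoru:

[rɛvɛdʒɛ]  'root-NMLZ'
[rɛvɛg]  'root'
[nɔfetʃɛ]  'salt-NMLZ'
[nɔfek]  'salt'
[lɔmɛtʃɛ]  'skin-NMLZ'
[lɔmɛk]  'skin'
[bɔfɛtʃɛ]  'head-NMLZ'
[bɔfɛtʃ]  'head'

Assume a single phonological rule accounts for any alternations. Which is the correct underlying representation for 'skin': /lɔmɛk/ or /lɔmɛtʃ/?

In [lɔmɛtʃɛ] and [lɔmɛk] the final segment of 'skin' alternates: [tʃ] ~ [k].
Compare 'head', with invariant [tʃ] in [bɔfɛtʃɛ] and [bɔfɛtʃ]: an analysis with underlying /tʃ/ and a rule producing [k] in isolation would wrongly predict alternation here too.
The alternation reflects palatalization before a front vowel: /k/ and /g/ become palato-alveolar [tʃ] and [dʒ] before a front vowel. /k/ is underlying.

/lɔmɛk/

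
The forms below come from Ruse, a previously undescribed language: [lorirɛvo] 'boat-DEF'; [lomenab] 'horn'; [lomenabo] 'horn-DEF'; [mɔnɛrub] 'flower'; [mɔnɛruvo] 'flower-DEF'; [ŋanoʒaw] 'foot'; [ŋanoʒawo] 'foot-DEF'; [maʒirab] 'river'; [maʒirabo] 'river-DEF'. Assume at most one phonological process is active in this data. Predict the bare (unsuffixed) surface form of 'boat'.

[lorirɛb]

'flower' shows [b] ~ [v] at the end of the stem ([mɔnɛrub] vs [mɔnɛruvo]).
Compare 'horn', with invariant [b] in [lomenab] and [lomenabo]: an analysis with underlying /b/ and a rule producing [v] before the DEF suffix would wrongly predict alternation here too.
Therefore /v/ is basic and [b] is derived by word-final hardening (voiced fricatives become stops word-finally).
The one attested form of 'boat', [lorirɛvo], shows underlying /lorirɛv/. Applying the same rule word-finally gives [lorirɛb].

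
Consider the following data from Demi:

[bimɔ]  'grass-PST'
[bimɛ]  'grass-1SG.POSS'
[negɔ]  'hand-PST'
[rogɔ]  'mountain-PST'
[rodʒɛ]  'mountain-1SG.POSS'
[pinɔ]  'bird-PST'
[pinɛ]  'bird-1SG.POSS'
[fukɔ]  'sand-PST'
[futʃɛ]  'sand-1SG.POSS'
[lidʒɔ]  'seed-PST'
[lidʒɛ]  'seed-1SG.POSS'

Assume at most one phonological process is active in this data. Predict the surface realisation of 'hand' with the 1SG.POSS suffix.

The root 'mountain' surfaces as [rogɔ] and [rodʒɛ], with a stem-final [g] ~ [dʒ] alternation.
Compare 'seed', with invariant [dʒ] in [lidʒɔ] and [lidʒɛ]: an analysis with underlying /dʒ/ and a rule producing [g] before the PST suffix would wrongly predict alternation here too.
The alternation reflects palatalization before a front vowel: /k/ and /g/ become palato-alveolar [tʃ] and [dʒ] before a front vowel. /g/ is underlying.
The one attested form of 'hand', [negɔ], shows underlying /neg/. Applying the same rule before a front vowel gives [nedʒɛ].

[nedʒɛ]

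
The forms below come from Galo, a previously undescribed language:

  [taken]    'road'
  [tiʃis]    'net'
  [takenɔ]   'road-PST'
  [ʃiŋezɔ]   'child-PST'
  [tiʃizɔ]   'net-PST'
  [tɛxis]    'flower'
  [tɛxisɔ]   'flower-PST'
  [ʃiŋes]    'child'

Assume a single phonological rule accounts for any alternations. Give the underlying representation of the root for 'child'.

/ʃiŋez/

'child' shows [z] ~ [s] at the end of the stem ([ʃiŋezɔ] vs [ʃiŋes]).
But 'flower' keeps [s] in both environments ([tɛxisɔ], [tɛxis]), so there is no rule changing /s/ to [z] before the PST suffix.
The underlying segment must be /z/; voiced obstruents become voiceless word-finally, yielding [s] there.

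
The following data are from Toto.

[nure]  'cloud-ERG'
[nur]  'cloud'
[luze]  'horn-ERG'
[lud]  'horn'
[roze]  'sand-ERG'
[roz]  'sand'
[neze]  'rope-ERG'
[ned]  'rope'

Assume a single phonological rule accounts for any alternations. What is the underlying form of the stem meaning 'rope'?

/ned/

The root 'rope' surfaces as [neze] and [ned], with a stem-final [z] ~ [d] alternation.
If /z/ were underlying and a rule turned it into [d] in isolation, 'sand' would also alternate; but it has [z] in both [roze] and [roz].
The underlying segment must be /d/; voiced stops become fricatives between vowels, yielding [z] there.
Hence 'rope' is /ned/ underlyingly.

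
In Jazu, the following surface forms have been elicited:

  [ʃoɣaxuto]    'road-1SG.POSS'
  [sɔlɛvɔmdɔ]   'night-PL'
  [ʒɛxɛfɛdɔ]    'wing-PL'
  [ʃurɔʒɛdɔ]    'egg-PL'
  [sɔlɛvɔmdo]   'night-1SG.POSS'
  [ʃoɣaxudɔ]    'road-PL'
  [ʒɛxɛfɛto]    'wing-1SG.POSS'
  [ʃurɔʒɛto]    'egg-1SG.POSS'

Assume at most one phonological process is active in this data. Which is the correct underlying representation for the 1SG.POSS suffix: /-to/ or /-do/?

The 1SG.POSS morpheme has two allomorphs, [-do] and [-to].
By contrast the PL suffix keeps its initial [d] throughout — that segment must be underlying.
So the underlying form is /-to/, and voiceless stops become voiced after a nasal.

/-to/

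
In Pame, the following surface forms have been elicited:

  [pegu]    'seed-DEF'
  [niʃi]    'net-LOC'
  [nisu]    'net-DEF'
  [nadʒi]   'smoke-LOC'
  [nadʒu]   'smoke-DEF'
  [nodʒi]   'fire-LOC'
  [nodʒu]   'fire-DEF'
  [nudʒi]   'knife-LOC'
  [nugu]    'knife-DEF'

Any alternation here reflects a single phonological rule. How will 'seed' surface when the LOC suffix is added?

The root 'knife' surfaces as [nudʒi] and [nugu], with a stem-final [dʒ] ~ [g] alternation.
The stem 'fire' ([nodʒi], [nodʒu]) shows [dʒ] unchanged in both environments, so [dʒ] cannot be basic with [g] derived before the DEF suffix.
Therefore /g/ is basic and [dʒ] is derived by palatalization before a front vowel (/g/ and /s/ become palato-alveolar [dʒ] and [ʃ] before a front vowel).
From [pegu] the stem 'seed' is /peg/; before a front vowel this yields [pedʒi].

[pedʒi]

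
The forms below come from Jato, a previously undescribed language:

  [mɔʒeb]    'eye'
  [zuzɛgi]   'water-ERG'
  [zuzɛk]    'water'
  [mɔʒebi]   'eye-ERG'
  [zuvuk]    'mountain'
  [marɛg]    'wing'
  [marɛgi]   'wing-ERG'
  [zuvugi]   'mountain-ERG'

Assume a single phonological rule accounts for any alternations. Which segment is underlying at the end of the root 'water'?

/k/

'water' shows [k] ~ [g] at the end of the stem ([zuzɛk] vs [zuzɛgi]).
Compare 'wing', with invariant [g] in [marɛg] and [marɛgi]: an analysis with underlying /g/ and a rule producing [k] in isolation would wrongly predict alternation here too.
Therefore /k/ is basic and [g] is derived by intervocalic voicing (voiceless stops become voiced between vowels).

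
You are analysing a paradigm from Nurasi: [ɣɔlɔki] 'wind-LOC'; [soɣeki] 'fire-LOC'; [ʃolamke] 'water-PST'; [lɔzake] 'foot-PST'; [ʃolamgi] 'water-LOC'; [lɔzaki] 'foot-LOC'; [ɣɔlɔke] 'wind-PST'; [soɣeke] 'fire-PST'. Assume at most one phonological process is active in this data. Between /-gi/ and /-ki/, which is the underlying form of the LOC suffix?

The LOC suffix surfaces as [-gi] and [-ki], depending on the final segment of the stem.
The PST suffix, which begins with [k], is invariant after every stem; so [k] is not altered by any rule here.
The LOC suffix is therefore /-gi/ underlyingly, with post-vocalic devoicing: voiced stops become voiceless after a vowel.

/-gi/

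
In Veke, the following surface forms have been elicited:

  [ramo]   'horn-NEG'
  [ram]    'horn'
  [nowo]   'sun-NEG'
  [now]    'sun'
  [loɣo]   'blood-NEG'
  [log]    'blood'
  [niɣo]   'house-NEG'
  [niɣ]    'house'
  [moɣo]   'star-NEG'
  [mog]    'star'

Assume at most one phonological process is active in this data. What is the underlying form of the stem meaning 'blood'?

/log/

'blood' shows [ɣ] ~ [g] at the end of the stem ([loɣo] vs [log]).
The stem 'house' ([niɣo], [niɣ]) shows [ɣ] unchanged in both environments, so [ɣ] cannot be basic with [g] derived in isolation.
The alternation reflects intervocalic spirantization: voiced stops become fricatives between vowels. /g/ is underlying.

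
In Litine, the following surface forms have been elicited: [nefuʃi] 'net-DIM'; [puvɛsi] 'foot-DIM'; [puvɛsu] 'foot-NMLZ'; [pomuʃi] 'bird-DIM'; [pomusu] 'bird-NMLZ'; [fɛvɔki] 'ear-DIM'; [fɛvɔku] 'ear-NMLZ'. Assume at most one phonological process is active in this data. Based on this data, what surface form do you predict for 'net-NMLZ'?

[nefusu]

'bird' shows [ʃ] ~ [s] at the end of the stem ([pomuʃi] vs [pomusu]).
Compare 'foot', with invariant [s] in [puvɛsi] and [puvɛsu]: an analysis with underlying /s/ and a rule producing [ʃ] before the DIM suffix would wrongly predict alternation here too.
The underlying segment must be /ʃ/; palato-alveolar /ʃ/ becomes [s] when no front vowel follows, yielding [s] there.
From [nefuʃi] the stem 'net' is /nefuʃ/; when no front vowel follows this yields [nefusu].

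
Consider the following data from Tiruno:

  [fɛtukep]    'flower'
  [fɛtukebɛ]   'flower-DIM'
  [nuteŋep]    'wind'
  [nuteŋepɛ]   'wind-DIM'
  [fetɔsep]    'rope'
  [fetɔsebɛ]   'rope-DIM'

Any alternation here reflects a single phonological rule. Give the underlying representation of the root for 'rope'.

The stem for 'rope' ends in [p] in [fetɔsep] but [b] in [fetɔsebɛ].
But 'wind' keeps [p] in both environments ([nuteŋep], [nuteŋepɛ]), so there is no rule changing /p/ to [b] before the DIM suffix.
Therefore /b/ is basic and [p] is derived by word-final obstruent devoicing (voiced obstruents become voiceless word-finally).

/fetɔseb/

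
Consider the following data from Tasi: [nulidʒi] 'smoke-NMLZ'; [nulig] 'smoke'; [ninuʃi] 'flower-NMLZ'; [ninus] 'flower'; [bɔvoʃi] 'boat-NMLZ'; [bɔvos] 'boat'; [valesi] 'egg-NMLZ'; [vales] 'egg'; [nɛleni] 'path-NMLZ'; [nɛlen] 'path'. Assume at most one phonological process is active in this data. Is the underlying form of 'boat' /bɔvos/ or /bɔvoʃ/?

The stem for 'boat' ends in [ʃ] in [bɔvoʃi] but [s] in [bɔvos].
Compare 'egg', with invariant [s] in [valesi] and [vales]: an analysis with underlying /s/ and a rule producing [ʃ] before the NMLZ suffix would wrongly predict alternation here too.
The underlying segment must be /ʃ/; palato-alveolar /dʒ/ and /ʃ/ become [g] and [s] when no front vowel follows, yielding [s] there.

/bɔvoʃ/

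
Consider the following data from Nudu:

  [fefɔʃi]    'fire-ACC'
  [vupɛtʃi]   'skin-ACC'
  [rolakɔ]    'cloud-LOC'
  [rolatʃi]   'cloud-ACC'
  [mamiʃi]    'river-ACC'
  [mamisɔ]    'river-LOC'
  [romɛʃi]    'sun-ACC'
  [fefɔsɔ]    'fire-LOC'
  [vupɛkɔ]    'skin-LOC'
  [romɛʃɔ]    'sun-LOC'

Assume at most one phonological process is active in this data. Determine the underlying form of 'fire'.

/fefɔs/

'fire' shows [s] ~ [ʃ] at the end of the stem ([fefɔsɔ] vs [fefɔʃi]).
If /ʃ/ were underlying and a rule turned it into [s] before the LOC suffix, 'sun' would also alternate; but it has [ʃ] in both [romɛʃɔ] and [romɛʃi].
So /s/ is underlying, and a rule of palatalization before a front vowel — /k/ and /s/ become palato-alveolar [tʃ] and [ʃ] before a front vowel — gives [ʃ].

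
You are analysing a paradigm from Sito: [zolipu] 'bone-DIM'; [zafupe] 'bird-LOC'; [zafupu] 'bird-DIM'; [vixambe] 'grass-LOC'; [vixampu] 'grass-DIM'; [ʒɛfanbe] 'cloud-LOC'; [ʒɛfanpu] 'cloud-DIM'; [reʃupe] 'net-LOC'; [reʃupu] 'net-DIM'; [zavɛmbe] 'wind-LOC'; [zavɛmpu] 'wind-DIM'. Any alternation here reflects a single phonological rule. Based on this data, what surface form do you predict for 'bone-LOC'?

[zolipe]

The LOC morpheme has two allomorphs, [-be] and [-pe].
The DIM suffix, which begins with [p], is invariant after every stem; so [p] is not altered by any rule here.
So the underlying form is /-be/, and voiced stops become voiceless after a vowel.
After 'bone', which ends in a vowel, the suffix surfaces as [-pe], giving [zolipe].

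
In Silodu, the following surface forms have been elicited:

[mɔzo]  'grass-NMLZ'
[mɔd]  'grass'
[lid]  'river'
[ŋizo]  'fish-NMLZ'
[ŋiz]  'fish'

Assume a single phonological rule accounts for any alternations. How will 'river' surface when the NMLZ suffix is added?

The root 'grass' surfaces as [mɔzo] and [mɔd], with a stem-final [z] ~ [d] alternation.
But 'fish' keeps [z] in both environments ([ŋizo], [ŋiz]), so there is no rule changing /z/ to [d] in isolation.
So /d/ is underlying, and a rule of intervocalic spirantization — voiced stops become fricatives between vowels — gives [z].
From [lid] the stem 'river' is /lid/; between vowels this yields [lizo].

[lizo]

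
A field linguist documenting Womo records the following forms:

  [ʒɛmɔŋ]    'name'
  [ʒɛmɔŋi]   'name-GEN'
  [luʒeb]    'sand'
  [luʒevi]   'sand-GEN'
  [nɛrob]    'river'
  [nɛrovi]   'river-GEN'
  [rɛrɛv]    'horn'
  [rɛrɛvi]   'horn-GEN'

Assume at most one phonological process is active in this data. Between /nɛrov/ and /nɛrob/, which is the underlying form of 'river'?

/nɛrob/

The root 'river' surfaces as [nɛrob] and [nɛrovi], with a stem-final [b] ~ [v] alternation.
The stem 'horn' ([rɛrɛv], [rɛrɛvi]) shows [v] unchanged in both environments, so [v] cannot be basic with [b] derived in isolation.
The underlying segment must be /b/; voiced stops become fricatives between vowels, yielding [v] there.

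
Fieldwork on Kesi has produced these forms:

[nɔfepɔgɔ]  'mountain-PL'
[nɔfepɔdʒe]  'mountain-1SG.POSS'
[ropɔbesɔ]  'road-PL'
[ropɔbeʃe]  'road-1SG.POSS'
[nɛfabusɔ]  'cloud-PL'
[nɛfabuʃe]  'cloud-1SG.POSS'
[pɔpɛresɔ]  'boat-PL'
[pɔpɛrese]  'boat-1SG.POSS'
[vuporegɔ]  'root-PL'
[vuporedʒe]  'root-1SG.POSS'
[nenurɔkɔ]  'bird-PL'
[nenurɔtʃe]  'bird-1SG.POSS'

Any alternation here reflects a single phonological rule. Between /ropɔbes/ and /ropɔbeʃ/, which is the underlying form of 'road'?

/ropɔbeʃ/

The stem for 'road' ends in [s] in [ropɔbesɔ] but [ʃ] in [ropɔbeʃe].
Compare 'boat', with invariant [s] in [pɔpɛresɔ] and [pɔpɛrese]: an analysis with underlying /s/ and a rule producing [ʃ] before the 1SG.POSS suffix would wrongly predict alternation here too.
The underlying segment must be /ʃ/; palato-alveolar /tʃ/, /dʒ/ and /ʃ/ become [k], [g] and [s] when no front vowel follows, yielding [s] there.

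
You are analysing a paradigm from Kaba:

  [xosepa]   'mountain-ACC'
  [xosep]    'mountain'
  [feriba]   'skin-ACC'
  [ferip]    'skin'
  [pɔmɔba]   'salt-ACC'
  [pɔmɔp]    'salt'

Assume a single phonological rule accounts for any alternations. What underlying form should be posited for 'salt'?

/pɔmɔb/

'salt' shows [b] ~ [p] at the end of the stem ([pɔmɔba] vs [pɔmɔp]).
If /p/ were underlying and a rule turned it into [b] before the ACC suffix, 'mountain' would also alternate; but it has [p] in both [xosepa] and [xosep].
The underlying segment must be /b/; voiced obstruents become voiceless word-finally, yielding [p] there.
Hence 'salt' is /pɔmɔb/ underlyingly.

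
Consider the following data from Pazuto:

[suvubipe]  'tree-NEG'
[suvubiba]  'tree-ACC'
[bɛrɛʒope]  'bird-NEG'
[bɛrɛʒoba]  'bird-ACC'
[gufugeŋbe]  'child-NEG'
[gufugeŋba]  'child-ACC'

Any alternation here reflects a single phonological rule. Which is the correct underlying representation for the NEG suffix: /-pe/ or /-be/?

The NEG morpheme has two allomorphs, [-be] and [-pe].
The ACC suffix, which begins with [b], is invariant after every stem; so [b] is not altered by any rule here.
So the underlying form is /-pe/, and voiceless stops become voiced after a nasal.

/-pe/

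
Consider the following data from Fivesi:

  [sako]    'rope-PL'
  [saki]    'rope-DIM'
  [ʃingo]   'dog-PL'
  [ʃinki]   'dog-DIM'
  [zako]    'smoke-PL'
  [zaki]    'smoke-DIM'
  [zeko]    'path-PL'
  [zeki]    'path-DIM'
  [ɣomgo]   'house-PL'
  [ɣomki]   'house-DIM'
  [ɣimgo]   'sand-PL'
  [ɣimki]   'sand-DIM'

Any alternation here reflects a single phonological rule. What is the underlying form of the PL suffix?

/-go/

The PL morpheme has two allomorphs, [-go] and [-ko].
The DIM suffix, which begins with [k], is invariant after every stem; so [k] is not altered by any rule here.
The PL suffix is therefore /-go/ underlyingly, with post-vocalic devoicing: voiced stops become voiceless after a vowel.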